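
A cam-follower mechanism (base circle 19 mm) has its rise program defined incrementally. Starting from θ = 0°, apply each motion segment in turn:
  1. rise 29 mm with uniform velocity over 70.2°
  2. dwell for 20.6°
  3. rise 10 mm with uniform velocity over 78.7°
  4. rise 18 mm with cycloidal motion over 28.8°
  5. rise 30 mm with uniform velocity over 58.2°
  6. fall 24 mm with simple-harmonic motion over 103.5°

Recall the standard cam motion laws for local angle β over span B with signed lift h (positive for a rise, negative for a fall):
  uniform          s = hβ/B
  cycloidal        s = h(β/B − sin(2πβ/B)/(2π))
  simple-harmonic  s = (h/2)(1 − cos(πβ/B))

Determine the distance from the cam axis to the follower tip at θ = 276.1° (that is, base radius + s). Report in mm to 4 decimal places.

seg 1 [0°–70.2°] uniform, h=29: full span → s += 29 → s = 29.0000
seg 2 [70.2°–90.8°] dwell: s stays 29.0000
seg 3 [90.8°–169.5°] uniform, h=10: full span → s += 10 → s = 39.0000
seg 4 [169.5°–198.3°] cycloidal, h=18: full span → s += 18 → s = 57.0000
seg 5 [198.3°–256.5°] uniform, h=30: full span → s += 30 → s = 87.0000
seg 6 [256.5°–360°] simple-harmonic, h=-24: θ=276.1° here. β=19.6, B=103.5. -24/2·(1 − cos(π·0.1894)) = -2.0617 → s = 84.9383
radial distance = base radius + s = 19 + 84.9383 = 103.9383

103.9383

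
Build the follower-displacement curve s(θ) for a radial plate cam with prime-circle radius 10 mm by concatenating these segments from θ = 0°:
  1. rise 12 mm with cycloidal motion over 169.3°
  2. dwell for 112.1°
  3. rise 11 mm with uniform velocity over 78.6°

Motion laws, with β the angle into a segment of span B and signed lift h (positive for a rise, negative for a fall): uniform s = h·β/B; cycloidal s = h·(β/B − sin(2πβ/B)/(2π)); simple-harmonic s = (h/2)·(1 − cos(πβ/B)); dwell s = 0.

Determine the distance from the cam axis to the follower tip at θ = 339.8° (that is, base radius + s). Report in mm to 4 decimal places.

seg 1 [0°–169.3°] cycloidal, h=12: full span → s += 12 → s = 12.0000
seg 2 [169.3°–281.4°] dwell: s stays 12.0000
seg 3 [281.4°–360°] uniform, h=11: θ=339.8° here. β=58.4, B=78.6. 11·58.4/78.6 = 8.1730 → s = 20.1730
radial distance = base radius + s = 10 + 20.1730 = 30.1730

30.1730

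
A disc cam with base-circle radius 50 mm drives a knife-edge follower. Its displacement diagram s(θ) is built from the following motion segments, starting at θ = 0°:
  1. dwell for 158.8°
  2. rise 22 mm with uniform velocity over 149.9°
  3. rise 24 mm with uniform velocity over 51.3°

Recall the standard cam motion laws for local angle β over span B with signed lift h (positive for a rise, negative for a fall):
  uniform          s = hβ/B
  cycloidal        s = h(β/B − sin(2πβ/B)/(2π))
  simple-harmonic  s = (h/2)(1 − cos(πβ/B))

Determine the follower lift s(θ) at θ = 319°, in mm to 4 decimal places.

seg 1 [0°–158.8°] dwell: s stays 0.0000
seg 2 [158.8°–308.7°] uniform, h=22: full span → s += 22 → s = 22.0000
seg 3 [308.7°–360°] uniform, h=24: θ=319° here. β=10.3, B=51.3. 24·10.3/51.3 = 4.8187 → s = 26.8187

26.8187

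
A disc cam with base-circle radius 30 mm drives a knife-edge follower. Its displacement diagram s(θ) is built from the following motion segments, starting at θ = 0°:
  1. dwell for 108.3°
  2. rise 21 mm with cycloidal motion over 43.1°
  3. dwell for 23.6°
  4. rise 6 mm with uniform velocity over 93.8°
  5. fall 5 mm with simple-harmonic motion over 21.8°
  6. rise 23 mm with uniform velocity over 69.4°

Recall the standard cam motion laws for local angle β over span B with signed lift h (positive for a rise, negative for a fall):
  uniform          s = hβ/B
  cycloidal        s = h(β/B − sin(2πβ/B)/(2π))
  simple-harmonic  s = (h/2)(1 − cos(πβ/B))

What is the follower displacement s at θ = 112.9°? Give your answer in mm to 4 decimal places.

seg 1 [0°–108.3°] dwell: s stays 0.0000
seg 2 [108.3°–151.4°] cycloidal, h=21: θ=112.9° here. β=4.6, B=43.1. 21·(0.1067 − sin(2π·0.1067)/(2π)) = 0.1642 → s = 0.1642

0.1642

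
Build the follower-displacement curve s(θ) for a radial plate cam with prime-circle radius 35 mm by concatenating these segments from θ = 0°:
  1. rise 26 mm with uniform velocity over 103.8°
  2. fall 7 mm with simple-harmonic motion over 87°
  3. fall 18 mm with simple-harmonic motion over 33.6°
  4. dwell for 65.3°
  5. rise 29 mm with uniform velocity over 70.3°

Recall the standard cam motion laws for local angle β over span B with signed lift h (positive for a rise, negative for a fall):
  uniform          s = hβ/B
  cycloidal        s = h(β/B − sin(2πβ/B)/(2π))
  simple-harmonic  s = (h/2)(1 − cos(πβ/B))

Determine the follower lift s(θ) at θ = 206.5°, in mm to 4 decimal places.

seg 1 [0°–103.8°] uniform, h=26: full span → s += 26 → s = 26.0000
seg 2 [103.8°–190.8°] simple-harmonic, h=-7: full span → s += -7 → s = 19.0000
seg 3 [190.8°–224.4°] simple-harmonic, h=-18: θ=206.5° here. β=15.7, B=33.6. -18/2·(1 − cos(π·0.4673)) = -8.0760 → s = 10.9240

10.9240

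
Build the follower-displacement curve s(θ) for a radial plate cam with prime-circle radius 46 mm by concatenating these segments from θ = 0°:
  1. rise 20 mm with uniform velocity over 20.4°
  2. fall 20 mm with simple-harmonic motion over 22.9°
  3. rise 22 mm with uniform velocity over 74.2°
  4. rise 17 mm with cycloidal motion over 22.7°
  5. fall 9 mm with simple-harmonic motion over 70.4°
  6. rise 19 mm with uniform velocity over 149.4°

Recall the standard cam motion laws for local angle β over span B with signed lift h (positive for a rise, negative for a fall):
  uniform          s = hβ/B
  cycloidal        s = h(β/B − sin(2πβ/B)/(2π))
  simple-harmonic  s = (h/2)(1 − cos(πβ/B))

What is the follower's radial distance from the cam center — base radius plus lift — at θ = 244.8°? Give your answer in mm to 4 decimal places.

seg 1 [0°–20.4°] uniform, h=20: full span → s += 20 → s = 20.0000
seg 2 [20.4°–43.3°] simple-harmonic, h=-20: full span → s += -20 → s = 0.0000
seg 3 [43.3°–117.5°] uniform, h=22: full span → s += 22 → s = 22.0000
seg 4 [117.5°–140.2°] cycloidal, h=17: full span → s += 17 → s = 39.0000
seg 5 [140.2°–210.6°] simple-harmonic, h=-9: full span → s += -9 → s = 30.0000
seg 6 [210.6°–360°] uniform, h=19: θ=244.8° here. β=34.2, B=149.4. 19·34.2/149.4 = 4.3494 → s = 34.3494
radial distance = base radius + s = 46 + 34.3494 = 80.3494

80.3494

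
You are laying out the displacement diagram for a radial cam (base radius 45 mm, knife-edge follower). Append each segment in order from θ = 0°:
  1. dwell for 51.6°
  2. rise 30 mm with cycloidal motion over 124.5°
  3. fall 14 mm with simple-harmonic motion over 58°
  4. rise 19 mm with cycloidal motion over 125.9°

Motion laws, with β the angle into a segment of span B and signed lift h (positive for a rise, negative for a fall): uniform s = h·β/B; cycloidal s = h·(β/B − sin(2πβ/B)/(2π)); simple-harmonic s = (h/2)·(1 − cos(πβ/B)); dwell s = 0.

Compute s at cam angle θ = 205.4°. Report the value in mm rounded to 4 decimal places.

seg 1 [0°–51.6°] dwell: s stays 0.0000
seg 2 [51.6°–176.1°] cycloidal, h=30: full span → s += 30 → s = 30.0000
seg 3 [176.1°–234.1°] simple-harmonic, h=-14: θ=205.4° here. β=29.3, B=58. -14/2·(1 − cos(π·0.5052)) = -7.1137 → s = 22.8863

22.8863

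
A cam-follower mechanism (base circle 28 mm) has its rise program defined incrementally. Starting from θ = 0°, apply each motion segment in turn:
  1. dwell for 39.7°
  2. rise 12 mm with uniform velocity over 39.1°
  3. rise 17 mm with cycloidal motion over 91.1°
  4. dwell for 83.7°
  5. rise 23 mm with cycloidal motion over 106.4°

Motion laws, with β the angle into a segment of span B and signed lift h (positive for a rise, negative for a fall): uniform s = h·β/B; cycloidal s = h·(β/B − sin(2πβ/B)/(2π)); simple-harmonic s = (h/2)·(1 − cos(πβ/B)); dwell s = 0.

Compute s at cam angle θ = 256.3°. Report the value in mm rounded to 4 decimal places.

seg 1 [0°–39.7°] dwell: s stays 0.0000
seg 2 [39.7°–78.8°] uniform, h=12: full span → s += 12 → s = 12.0000
seg 3 [78.8°–169.9°] cycloidal, h=17: full span → s += 17 → s = 29.0000
seg 4 [169.9°–253.6°] dwell: s stays 29.0000
seg 5 [253.6°–360°] cycloidal, h=23: θ=256.3° here. β=2.7, B=106.4. 23·(0.0254 − sin(2π·0.0254)/(2π)) = 0.0025 → s = 29.0025

29.0025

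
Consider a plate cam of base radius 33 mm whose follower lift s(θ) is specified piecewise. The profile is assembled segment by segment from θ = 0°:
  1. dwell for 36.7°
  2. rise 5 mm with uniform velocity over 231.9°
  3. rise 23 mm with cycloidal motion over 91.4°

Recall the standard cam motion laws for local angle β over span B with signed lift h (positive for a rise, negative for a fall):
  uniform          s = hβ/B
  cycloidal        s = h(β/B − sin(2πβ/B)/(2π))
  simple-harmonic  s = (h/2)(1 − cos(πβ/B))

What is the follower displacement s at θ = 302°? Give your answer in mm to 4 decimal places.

seg 1 [0°–36.7°] dwell: s stays 0.0000
seg 2 [36.7°–268.6°] uniform, h=5: full span → s += 5 → s = 5.0000
seg 3 [268.6°–360°] cycloidal, h=23: θ=302° here. β=33.4, B=91.4. 23·(0.3654 − sin(2π·0.3654)/(2π)) = 5.6655 → s = 10.6655

10.6655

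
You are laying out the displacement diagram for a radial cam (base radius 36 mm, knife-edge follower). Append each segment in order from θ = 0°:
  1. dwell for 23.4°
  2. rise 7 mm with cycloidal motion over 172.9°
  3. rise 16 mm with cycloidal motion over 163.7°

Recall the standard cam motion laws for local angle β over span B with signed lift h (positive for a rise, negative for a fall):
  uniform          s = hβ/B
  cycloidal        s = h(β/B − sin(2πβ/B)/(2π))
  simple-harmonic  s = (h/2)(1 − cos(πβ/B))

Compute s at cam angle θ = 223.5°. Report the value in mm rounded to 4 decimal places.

seg 1 [0°–23.4°] dwell: s stays 0.0000
seg 2 [23.4°–196.3°] cycloidal, h=7: full span → s += 7 → s = 7.0000
seg 3 [196.3°–360°] cycloidal, h=16: θ=223.5° here. β=27.2, B=163.7. 16·(0.1662 − sin(2π·0.1662)/(2π)) = 0.4573 → s = 7.4573

7.4573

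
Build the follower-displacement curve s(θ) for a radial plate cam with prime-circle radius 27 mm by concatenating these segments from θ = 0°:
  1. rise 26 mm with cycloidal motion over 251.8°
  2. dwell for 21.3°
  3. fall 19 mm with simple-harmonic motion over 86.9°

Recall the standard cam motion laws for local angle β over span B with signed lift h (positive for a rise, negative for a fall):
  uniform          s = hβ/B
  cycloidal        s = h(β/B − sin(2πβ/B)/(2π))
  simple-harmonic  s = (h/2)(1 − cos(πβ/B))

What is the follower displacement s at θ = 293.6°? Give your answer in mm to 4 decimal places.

seg 1 [0°–251.8°] cycloidal, h=26: full span → s += 26 → s = 26.0000
seg 2 [251.8°–273.1°] dwell: s stays 26.0000
seg 3 [273.1°–360°] simple-harmonic, h=-19: θ=293.6° here. β=20.5, B=86.9. -19/2·(1 − cos(π·0.2359)) = -2.4917 → s = 23.5083

23.5083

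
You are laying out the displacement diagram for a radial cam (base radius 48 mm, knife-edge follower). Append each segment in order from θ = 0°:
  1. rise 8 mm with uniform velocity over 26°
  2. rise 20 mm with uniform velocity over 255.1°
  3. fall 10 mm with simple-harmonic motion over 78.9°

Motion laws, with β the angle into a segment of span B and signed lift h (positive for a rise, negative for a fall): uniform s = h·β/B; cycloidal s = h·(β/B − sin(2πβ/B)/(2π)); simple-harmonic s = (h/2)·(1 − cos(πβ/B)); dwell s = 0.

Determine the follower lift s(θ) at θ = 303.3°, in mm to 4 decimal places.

seg 1 [0°–26°] uniform, h=8: full span → s += 8 → s = 8.0000
seg 2 [26°–281.1°] uniform, h=20: full span → s += 20 → s = 28.0000
seg 3 [281.1°–360°] simple-harmonic, h=-10: θ=303.3° here. β=22.2, B=78.9. -10/2·(1 − cos(π·0.2814)) = -1.8295 → s = 26.1705

26.1705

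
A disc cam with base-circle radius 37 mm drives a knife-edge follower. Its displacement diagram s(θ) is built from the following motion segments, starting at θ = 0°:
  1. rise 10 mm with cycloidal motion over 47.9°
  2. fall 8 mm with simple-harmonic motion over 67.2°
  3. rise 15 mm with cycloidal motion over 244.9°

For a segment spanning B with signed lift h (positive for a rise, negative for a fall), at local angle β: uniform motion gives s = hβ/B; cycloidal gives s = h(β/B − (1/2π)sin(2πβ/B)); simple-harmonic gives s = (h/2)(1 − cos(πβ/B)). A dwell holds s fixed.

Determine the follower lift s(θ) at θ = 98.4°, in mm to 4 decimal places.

seg 1 [0°–47.9°] cycloidal, h=10: full span → s += 10 → s = 10.0000
seg 2 [47.9°–115.1°] simple-harmonic, h=-8: θ=98.4° here. β=50.5, B=67.2. -8/2·(1 − cos(π·0.7515)) = -6.8416 → s = 3.1584

3.1584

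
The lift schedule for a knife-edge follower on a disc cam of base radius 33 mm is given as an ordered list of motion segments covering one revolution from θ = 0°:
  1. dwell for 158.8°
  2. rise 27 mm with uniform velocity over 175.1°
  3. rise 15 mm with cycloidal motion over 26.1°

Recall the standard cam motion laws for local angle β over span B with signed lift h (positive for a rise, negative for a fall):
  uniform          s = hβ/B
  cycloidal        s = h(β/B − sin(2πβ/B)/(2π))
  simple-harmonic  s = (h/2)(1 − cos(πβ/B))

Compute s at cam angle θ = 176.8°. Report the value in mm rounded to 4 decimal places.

seg 1 [0°–158.8°] dwell: s stays 0.0000
seg 2 [158.8°–333.9°] uniform, h=27: θ=176.8° here. β=18, B=175.1. 27·18/175.1 = 2.7756 → s = 2.7756

2.7756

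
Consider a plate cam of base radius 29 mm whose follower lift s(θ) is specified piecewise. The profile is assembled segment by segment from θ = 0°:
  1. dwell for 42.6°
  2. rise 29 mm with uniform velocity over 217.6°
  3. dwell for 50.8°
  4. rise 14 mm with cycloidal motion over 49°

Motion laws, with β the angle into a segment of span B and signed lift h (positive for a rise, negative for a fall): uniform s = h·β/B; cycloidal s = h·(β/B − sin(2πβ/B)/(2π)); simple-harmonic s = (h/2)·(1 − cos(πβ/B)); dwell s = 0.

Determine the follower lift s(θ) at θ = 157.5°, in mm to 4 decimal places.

seg 1 [0°–42.6°] dwell: s stays 0.0000
seg 2 [42.6°–260.2°] uniform, h=29: θ=157.5° here. β=114.9, B=217.6. 29·114.9/217.6 = 15.3130 → s = 15.3130

15.3130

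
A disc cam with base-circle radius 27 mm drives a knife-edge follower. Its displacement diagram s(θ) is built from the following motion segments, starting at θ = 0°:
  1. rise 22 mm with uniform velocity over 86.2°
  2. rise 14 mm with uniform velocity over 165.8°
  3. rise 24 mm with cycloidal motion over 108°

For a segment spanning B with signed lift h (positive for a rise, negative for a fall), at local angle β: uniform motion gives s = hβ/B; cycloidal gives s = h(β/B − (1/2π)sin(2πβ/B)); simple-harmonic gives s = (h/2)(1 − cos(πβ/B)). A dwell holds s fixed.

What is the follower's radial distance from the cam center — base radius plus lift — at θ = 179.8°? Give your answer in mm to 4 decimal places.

seg 1 [0°–86.2°] uniform, h=22: full span → s += 22 → s = 22.0000
seg 2 [86.2°–252°] uniform, h=14: θ=179.8° here. β=93.6, B=165.8. 14·93.6/165.8 = 7.9035 → s = 29.9035
radial distance = base radius + s = 27 + 29.9035 = 56.9035

56.9035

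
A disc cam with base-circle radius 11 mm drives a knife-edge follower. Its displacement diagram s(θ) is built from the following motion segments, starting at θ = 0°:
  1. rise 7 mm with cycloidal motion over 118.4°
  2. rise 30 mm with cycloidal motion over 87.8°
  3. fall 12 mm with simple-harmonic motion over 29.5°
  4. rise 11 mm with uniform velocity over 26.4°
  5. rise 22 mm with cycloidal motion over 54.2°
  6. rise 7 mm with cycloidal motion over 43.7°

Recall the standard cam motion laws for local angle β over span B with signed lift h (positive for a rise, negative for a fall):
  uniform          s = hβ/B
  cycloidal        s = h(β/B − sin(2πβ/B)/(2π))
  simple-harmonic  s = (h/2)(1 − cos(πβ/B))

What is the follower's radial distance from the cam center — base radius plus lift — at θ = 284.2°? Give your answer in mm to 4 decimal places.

seg 1 [0°–118.4°] cycloidal, h=7: full span → s += 7 → s = 7.0000
seg 2 [118.4°–206.2°] cycloidal, h=30: full span → s += 30 → s = 37.0000
seg 3 [206.2°–235.7°] simple-harmonic, h=-12: full span → s += -12 → s = 25.0000
seg 4 [235.7°–262.1°] uniform, h=11: full span → s += 11 → s = 36.0000
seg 5 [262.1°–316.3°] cycloidal, h=22: θ=284.2° here. β=22.1, B=54.2. 22·(0.4077 − sin(2π·0.4077)/(2π)) = 7.0527 → s = 43.0527
radial distance = base radius + s = 11 + 43.0527 = 54.0527

54.0527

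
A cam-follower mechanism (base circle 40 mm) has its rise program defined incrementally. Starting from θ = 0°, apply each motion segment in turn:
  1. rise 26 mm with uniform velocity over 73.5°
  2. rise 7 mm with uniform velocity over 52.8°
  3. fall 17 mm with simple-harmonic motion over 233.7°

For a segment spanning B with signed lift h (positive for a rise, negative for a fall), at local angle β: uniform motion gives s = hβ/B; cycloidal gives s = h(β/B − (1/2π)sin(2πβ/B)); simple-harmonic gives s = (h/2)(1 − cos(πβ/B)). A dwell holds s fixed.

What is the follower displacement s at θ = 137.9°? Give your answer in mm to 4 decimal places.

seg 1 [0°–73.5°] uniform, h=26: full span → s += 26 → s = 26.0000
seg 2 [73.5°–126.3°] uniform, h=7: full span → s += 7 → s = 33.0000
seg 3 [126.3°–360°] simple-harmonic, h=-17: θ=137.9° here. β=11.6, B=233.7. -17/2·(1 − cos(π·0.0496)) = -0.1031 → s = 32.8969

32.8969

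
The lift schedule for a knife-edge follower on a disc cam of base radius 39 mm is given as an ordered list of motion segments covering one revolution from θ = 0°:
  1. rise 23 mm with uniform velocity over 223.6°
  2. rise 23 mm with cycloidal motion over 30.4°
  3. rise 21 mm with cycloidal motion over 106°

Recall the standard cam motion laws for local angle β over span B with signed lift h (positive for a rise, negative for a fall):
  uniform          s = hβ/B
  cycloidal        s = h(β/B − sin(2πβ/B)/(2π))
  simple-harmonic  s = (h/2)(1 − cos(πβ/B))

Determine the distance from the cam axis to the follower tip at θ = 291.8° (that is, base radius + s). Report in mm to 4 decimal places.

seg 1 [0°–223.6°] uniform, h=23: full span → s += 23 → s = 23.0000
seg 2 [223.6°–254°] cycloidal, h=23: full span → s += 23 → s = 46.0000
seg 3 [254°–360°] cycloidal, h=21: θ=291.8° here. β=37.8, B=106. 21·(0.3566 − sin(2π·0.3566)/(2π)) = 4.8686 → s = 50.8686
radial distance = base radius + s = 39 + 50.8686 = 89.8686

89.8686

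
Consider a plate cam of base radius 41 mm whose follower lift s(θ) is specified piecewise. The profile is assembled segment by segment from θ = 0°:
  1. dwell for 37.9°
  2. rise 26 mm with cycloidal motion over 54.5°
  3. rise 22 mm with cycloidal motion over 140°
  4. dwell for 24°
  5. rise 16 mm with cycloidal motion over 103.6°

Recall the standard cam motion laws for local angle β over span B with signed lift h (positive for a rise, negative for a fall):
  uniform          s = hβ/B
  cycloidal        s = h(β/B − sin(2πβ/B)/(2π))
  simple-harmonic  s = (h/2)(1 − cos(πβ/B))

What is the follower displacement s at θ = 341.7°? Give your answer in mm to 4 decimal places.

seg 1 [0°–37.9°] dwell: s stays 0.0000
seg 2 [37.9°–92.4°] cycloidal, h=26: full span → s += 26 → s = 26.0000
seg 3 [92.4°–232.4°] cycloidal, h=22: full span → s += 22 → s = 48.0000
seg 4 [232.4°–256.4°] dwell: s stays 48.0000
seg 5 [256.4°–360°] cycloidal, h=16: θ=341.7° here. β=85.3, B=103.6. 16·(0.8234 − sin(2π·0.8234)/(2π)) = 15.4545 → s = 63.4545

63.4545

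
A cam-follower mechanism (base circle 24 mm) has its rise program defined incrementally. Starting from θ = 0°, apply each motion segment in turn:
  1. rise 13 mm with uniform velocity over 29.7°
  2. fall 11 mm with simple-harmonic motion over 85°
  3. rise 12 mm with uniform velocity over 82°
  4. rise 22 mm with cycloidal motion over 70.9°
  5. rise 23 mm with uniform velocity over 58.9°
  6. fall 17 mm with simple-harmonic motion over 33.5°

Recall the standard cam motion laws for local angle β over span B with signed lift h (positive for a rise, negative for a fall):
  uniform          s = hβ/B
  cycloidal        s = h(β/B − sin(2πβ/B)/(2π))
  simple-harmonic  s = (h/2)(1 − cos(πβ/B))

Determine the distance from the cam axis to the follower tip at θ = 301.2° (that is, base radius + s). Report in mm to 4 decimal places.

seg 1 [0°–29.7°] uniform, h=13: full span → s += 13 → s = 13.0000
seg 2 [29.7°–114.7°] simple-harmonic, h=-11: full span → s += -11 → s = 2.0000
seg 3 [114.7°–196.7°] uniform, h=12: full span → s += 12 → s = 14.0000
seg 4 [196.7°–267.6°] cycloidal, h=22: full span → s += 22 → s = 36.0000
seg 5 [267.6°–326.5°] uniform, h=23: θ=301.2° here. β=33.6, B=58.9. 23·33.6/58.9 = 13.1205 → s = 49.1205
radial distance = base radius + s = 24 + 49.1205 = 73.1205

73.1205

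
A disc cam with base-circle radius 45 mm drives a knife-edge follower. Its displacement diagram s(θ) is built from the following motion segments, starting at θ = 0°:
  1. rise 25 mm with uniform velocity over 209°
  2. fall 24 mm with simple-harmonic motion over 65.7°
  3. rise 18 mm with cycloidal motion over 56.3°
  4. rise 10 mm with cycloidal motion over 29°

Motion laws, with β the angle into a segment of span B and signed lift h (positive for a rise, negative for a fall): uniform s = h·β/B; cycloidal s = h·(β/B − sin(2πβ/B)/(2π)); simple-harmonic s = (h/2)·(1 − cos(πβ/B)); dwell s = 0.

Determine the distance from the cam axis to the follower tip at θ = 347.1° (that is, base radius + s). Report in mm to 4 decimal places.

seg 1 [0°–209°] uniform, h=25: full span → s += 25 → s = 25.0000
seg 2 [209°–274.7°] simple-harmonic, h=-24: full span → s += -24 → s = 1.0000
seg 3 [274.7°–331°] cycloidal, h=18: full span → s += 18 → s = 19.0000
seg 4 [331°–360°] cycloidal, h=10: θ=347.1° here. β=16.1, B=29. 10·(0.5552 − sin(2π·0.5552)/(2π)) = 6.0925 → s = 25.0925
radial distance = base radius + s = 45 + 25.0925 = 70.0925

70.0925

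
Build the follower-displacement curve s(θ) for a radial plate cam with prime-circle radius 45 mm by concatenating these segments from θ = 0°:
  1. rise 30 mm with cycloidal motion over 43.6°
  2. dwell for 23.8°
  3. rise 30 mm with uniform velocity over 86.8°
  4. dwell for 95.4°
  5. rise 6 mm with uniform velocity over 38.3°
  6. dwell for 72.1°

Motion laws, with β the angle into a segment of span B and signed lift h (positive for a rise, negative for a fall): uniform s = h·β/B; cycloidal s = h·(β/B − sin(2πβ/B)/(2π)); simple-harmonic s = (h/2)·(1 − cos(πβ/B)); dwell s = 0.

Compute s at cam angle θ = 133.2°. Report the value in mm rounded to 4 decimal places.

seg 1 [0°–43.6°] cycloidal, h=30: full span → s += 30 → s = 30.0000
seg 2 [43.6°–67.4°] dwell: s stays 30.0000
seg 3 [67.4°–154.2°] uniform, h=30: θ=133.2° here. β=65.8, B=86.8. 30·65.8/86.8 = 22.7419 → s = 52.7419

52.7419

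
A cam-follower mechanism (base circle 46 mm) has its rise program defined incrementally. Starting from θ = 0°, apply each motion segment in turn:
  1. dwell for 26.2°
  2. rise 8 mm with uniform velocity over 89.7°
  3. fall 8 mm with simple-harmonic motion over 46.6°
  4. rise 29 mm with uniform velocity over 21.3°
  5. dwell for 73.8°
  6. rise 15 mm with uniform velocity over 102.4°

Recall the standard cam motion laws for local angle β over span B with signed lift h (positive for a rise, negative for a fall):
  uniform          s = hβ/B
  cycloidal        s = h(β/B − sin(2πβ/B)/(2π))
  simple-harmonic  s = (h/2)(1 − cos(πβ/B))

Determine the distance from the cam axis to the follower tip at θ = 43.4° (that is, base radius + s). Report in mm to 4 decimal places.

seg 1 [0°–26.2°] dwell: s stays 0.0000
seg 2 [26.2°–115.9°] uniform, h=8: θ=43.4° here. β=17.2, B=89.7. 8·17.2/89.7 = 1.5340 → s = 1.5340
radial distance = base radius + s = 46 + 1.5340 = 47.5340

47.5340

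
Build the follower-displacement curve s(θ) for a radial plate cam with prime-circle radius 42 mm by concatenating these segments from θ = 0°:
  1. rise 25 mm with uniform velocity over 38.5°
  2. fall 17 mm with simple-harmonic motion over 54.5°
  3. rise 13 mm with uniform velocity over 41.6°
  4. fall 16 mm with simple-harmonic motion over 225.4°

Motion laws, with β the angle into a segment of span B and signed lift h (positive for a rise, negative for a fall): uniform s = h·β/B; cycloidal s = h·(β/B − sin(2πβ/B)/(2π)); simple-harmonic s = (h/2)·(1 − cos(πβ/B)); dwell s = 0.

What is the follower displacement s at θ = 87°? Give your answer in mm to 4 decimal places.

seg 1 [0°–38.5°] uniform, h=25: full span → s += 25 → s = 25.0000
seg 2 [38.5°–93°] simple-harmonic, h=-17: θ=87° here. β=48.5, B=54.5. -17/2·(1 − cos(π·0.8899)) = -16.4967 → s = 8.5033

8.5033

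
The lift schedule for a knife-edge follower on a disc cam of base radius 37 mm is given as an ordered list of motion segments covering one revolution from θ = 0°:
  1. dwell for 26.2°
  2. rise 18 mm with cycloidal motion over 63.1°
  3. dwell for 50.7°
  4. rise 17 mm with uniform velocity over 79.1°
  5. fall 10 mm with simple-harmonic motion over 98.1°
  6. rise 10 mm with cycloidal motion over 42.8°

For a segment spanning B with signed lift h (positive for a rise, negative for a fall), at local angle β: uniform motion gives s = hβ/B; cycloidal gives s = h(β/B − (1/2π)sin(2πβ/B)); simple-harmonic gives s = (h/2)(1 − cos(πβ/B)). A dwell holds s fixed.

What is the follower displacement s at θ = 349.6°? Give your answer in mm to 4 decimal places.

seg 1 [0°–26.2°] dwell: s stays 0.0000
seg 2 [26.2°–89.3°] cycloidal, h=18: full span → s += 18 → s = 18.0000
seg 3 [89.3°–140°] dwell: s stays 18.0000
seg 4 [140°–219.1°] uniform, h=17: full span → s += 17 → s = 35.0000
seg 5 [219.1°–317.2°] simple-harmonic, h=-10: full span → s += -10 → s = 25.0000
seg 6 [317.2°–360°] cycloidal, h=10: θ=349.6° here. β=32.4, B=42.8. 10·(0.7570 − sin(2π·0.7570)/(2π)) = 9.1601 → s = 34.1601

34.1601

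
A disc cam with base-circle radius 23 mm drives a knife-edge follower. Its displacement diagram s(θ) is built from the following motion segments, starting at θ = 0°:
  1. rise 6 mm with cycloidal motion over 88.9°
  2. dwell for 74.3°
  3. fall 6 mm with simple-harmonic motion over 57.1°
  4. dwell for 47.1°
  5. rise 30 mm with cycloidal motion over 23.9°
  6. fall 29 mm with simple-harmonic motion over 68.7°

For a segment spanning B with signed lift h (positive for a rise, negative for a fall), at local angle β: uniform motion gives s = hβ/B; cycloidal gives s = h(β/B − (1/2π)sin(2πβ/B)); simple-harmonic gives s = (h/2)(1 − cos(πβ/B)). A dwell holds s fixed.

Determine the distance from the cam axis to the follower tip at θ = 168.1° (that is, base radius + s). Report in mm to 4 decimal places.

seg 1 [0°–88.9°] cycloidal, h=6: full span → s += 6 → s = 6.0000
seg 2 [88.9°–163.2°] dwell: s stays 6.0000
seg 3 [163.2°–220.3°] simple-harmonic, h=-6: θ=168.1° here. β=4.9, B=57.1. -6/2·(1 − cos(π·0.0858)) = -0.1084 → s = 5.8916
radial distance = base radius + s = 23 + 5.8916 = 28.8916

28.8916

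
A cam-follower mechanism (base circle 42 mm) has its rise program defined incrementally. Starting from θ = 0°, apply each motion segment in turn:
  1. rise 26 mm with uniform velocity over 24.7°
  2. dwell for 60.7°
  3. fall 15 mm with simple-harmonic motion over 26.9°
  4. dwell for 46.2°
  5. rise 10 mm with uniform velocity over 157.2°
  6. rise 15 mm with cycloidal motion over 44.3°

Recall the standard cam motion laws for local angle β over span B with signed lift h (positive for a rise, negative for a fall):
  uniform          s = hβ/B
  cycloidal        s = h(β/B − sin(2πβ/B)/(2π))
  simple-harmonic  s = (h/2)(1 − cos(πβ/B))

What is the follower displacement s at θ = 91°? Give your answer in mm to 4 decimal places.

seg 1 [0°–24.7°] uniform, h=26: full span → s += 26 → s = 26.0000
seg 2 [24.7°–85.4°] dwell: s stays 26.0000
seg 3 [85.4°–112.3°] simple-harmonic, h=-15: θ=91° here. β=5.6, B=26.9. -15/2·(1 − cos(π·0.2082)) = -1.5476 → s = 24.4524

24.4524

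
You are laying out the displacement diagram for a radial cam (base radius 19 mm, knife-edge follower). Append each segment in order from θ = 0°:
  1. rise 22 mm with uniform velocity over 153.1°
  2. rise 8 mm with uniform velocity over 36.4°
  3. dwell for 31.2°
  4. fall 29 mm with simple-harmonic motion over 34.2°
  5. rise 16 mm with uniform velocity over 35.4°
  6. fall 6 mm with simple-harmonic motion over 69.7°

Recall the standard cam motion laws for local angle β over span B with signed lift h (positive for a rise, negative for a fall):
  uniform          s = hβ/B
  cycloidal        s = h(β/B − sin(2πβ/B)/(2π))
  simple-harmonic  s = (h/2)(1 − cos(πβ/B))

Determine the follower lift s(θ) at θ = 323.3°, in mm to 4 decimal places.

seg 1 [0°–153.1°] uniform, h=22: full span → s += 22 → s = 22.0000
seg 2 [153.1°–189.5°] uniform, h=8: full span → s += 8 → s = 30.0000
seg 3 [189.5°–220.7°] dwell: s stays 30.0000
seg 4 [220.7°–254.9°] simple-harmonic, h=-29: full span → s += -29 → s = 1.0000
seg 5 [254.9°–290.3°] uniform, h=16: full span → s += 16 → s = 17.0000
seg 6 [290.3°–360°] simple-harmonic, h=-6: θ=323.3° here. β=33, B=69.7. -6/2·(1 − cos(π·0.4735)) = -2.7501 → s = 14.2499

14.2499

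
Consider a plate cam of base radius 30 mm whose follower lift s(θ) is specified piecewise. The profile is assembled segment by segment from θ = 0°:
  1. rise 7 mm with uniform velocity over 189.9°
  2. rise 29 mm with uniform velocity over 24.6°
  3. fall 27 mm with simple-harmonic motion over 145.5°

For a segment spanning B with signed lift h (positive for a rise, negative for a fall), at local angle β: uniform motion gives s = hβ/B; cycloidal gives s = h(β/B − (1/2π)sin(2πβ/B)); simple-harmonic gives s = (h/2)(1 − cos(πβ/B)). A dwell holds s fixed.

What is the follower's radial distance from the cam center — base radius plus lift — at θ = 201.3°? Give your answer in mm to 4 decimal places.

seg 1 [0°–189.9°] uniform, h=7: full span → s += 7 → s = 7.0000
seg 2 [189.9°–214.5°] uniform, h=29: θ=201.3° here. β=11.4, B=24.6. 29·11.4/24.6 = 13.4390 → s = 20.4390
radial distance = base radius + s = 30 + 20.4390 = 50.4390

50.4390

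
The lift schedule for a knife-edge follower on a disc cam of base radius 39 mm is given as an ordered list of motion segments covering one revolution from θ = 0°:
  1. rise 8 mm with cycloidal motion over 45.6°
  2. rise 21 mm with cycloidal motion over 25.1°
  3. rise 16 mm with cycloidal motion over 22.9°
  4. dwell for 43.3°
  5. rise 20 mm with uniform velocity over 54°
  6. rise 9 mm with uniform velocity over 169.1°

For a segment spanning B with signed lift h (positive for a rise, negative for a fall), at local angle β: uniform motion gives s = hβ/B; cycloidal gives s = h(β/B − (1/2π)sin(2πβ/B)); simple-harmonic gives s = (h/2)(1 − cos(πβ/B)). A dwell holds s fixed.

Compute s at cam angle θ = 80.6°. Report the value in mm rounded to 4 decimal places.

seg 1 [0°–45.6°] cycloidal, h=8: full span → s += 8 → s = 8.0000
seg 2 [45.6°–70.7°] cycloidal, h=21: full span → s += 21 → s = 29.0000
seg 3 [70.7°–93.6°] cycloidal, h=16: θ=80.6° here. β=9.9, B=22.9. 16·(0.4323 − sin(2π·0.4323)/(2π)) = 5.8664 → s = 34.8664

34.8664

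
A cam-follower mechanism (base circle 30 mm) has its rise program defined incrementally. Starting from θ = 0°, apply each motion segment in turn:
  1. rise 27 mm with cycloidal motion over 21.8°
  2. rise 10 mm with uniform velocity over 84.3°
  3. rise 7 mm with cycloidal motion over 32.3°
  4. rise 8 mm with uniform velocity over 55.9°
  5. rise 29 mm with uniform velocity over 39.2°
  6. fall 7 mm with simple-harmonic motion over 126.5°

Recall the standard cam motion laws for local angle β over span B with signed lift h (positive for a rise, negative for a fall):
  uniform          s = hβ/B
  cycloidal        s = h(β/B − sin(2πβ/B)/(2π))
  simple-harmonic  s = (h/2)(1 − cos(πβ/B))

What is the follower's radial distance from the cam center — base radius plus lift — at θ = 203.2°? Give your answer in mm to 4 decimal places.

seg 1 [0°–21.8°] cycloidal, h=27: full span → s += 27 → s = 27.0000
seg 2 [21.8°–106.1°] uniform, h=10: full span → s += 10 → s = 37.0000
seg 3 [106.1°–138.4°] cycloidal, h=7: full span → s += 7 → s = 44.0000
seg 4 [138.4°–194.3°] uniform, h=8: full span → s += 8 → s = 52.0000
seg 5 [194.3°–233.5°] uniform, h=29: θ=203.2° here. β=8.9, B=39.2. 29·8.9/39.2 = 6.5842 → s = 58.5842
radial distance = base radius + s = 30 + 58.5842 = 88.5842

88.5842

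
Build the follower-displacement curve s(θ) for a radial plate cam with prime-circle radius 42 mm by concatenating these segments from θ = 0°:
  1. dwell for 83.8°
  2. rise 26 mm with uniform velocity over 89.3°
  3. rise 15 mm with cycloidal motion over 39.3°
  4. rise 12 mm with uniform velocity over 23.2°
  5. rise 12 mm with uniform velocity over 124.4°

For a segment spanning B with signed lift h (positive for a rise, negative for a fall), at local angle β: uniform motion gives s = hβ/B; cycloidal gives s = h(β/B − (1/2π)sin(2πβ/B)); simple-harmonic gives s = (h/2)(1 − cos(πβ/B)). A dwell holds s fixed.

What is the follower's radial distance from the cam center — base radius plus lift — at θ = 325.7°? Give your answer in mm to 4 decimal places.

seg 1 [0°–83.8°] dwell: s stays 0.0000
seg 2 [83.8°–173.1°] uniform, h=26: full span → s += 26 → s = 26.0000
seg 3 [173.1°–212.4°] cycloidal, h=15: full span → s += 15 → s = 41.0000
seg 4 [212.4°–235.6°] uniform, h=12: full span → s += 12 → s = 53.0000
seg 5 [235.6°–360°] uniform, h=12: θ=325.7° here. β=90.1, B=124.4. 12·90.1/124.4 = 8.6913 → s = 61.6913
radial distance = base radius + s = 42 + 61.6913 = 103.6913

103.6913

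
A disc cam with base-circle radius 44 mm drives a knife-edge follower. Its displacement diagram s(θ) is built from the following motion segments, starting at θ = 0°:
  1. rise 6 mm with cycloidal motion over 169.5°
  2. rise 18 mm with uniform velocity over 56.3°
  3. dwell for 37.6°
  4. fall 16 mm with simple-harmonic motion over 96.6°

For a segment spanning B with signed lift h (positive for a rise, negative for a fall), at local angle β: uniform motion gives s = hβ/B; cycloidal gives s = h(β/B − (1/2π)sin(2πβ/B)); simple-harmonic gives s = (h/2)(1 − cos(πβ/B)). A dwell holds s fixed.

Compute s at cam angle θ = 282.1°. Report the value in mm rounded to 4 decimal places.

seg 1 [0°–169.5°] cycloidal, h=6: full span → s += 6 → s = 6.0000
seg 2 [169.5°–225.8°] uniform, h=18: full span → s += 18 → s = 24.0000
seg 3 [225.8°–263.4°] dwell: s stays 24.0000
seg 4 [263.4°–360°] simple-harmonic, h=-16: θ=282.1° here. β=18.7, B=96.6. -16/2·(1 − cos(π·0.1936)) = -1.4344 → s = 22.5656

22.5656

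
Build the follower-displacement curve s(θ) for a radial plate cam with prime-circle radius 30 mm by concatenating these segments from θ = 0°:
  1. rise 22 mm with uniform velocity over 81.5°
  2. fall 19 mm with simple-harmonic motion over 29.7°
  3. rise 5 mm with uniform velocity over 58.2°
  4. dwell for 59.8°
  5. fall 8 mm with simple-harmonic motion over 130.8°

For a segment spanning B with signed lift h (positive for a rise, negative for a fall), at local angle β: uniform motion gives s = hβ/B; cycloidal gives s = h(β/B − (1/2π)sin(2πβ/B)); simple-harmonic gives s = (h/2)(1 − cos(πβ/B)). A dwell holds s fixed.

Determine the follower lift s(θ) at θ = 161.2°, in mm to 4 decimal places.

seg 1 [0°–81.5°] uniform, h=22: full span → s += 22 → s = 22.0000
seg 2 [81.5°–111.2°] simple-harmonic, h=-19: full span → s += -19 → s = 3.0000
seg 3 [111.2°–169.4°] uniform, h=5: θ=161.2° here. β=50, B=58.2. 5·50/58.2 = 4.2955 → s = 7.2955

7.2955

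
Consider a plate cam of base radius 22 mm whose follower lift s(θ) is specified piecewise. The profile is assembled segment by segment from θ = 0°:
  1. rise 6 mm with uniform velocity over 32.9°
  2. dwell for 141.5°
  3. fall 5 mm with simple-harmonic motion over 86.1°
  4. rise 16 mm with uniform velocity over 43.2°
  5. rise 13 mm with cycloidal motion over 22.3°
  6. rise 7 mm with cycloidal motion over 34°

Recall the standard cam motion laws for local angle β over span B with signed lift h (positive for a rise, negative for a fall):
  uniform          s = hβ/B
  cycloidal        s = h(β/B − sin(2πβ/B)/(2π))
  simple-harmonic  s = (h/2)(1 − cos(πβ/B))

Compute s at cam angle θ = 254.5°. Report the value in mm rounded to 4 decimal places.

seg 1 [0°–32.9°] uniform, h=6: full span → s += 6 → s = 6.0000
seg 2 [32.9°–174.4°] dwell: s stays 6.0000
seg 3 [174.4°–260.5°] simple-harmonic, h=-5: θ=254.5° here. β=80.1, B=86.1. -5/2·(1 − cos(π·0.9303)) = -4.9403 → s = 1.0597

1.0597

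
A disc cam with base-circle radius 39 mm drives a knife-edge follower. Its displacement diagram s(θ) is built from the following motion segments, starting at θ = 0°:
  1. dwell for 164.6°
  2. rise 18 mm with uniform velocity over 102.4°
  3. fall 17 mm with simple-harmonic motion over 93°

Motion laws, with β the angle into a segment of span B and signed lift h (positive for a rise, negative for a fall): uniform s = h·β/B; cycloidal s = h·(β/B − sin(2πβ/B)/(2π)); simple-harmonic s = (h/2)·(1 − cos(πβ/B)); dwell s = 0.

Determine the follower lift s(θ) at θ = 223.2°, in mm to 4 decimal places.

seg 1 [0°–164.6°] dwell: s stays 0.0000
seg 2 [164.6°–267°] uniform, h=18: θ=223.2° here. β=58.6, B=102.4. 18·58.6/102.4 = 10.3008 → s = 10.3008

10.3008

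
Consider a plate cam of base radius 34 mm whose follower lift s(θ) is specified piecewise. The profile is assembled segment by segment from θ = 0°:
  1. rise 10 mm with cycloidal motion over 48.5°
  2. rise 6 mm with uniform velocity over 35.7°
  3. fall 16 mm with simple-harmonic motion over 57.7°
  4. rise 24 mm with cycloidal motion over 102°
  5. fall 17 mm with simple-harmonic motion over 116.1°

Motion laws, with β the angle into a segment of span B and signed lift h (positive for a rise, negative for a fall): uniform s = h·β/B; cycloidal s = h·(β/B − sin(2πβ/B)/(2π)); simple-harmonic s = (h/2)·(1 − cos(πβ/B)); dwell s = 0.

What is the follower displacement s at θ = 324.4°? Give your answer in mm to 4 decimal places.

seg 1 [0°–48.5°] cycloidal, h=10: full span → s += 10 → s = 10.0000
seg 2 [48.5°–84.2°] uniform, h=6: full span → s += 6 → s = 16.0000
seg 3 [84.2°–141.9°] simple-harmonic, h=-16: full span → s += -16 → s = 0.0000
seg 4 [141.9°–243.9°] cycloidal, h=24: full span → s += 24 → s = 24.0000
seg 5 [243.9°–360°] simple-harmonic, h=-17: θ=324.4° here. β=80.5, B=116.1. -17/2·(1 − cos(π·0.6934)) = -13.3518 → s = 10.6482

10.6482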